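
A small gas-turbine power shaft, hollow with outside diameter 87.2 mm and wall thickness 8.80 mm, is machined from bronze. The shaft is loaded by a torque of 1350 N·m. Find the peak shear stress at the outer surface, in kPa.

17500 kPa

J = π(d_o⁴ − d_i⁴)/32 = π(0.0872⁴ − 0.0696⁴)/32 = 3.373×10^-6 m⁴.
τ_max = T·r/J = 1350 × 0.0436 / 3.373×10^-6 = 1.745×10^7 Pa.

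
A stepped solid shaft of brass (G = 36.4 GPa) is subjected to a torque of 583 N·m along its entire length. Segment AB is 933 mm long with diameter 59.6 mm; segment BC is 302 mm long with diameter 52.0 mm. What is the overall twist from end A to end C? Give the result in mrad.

J_AB = π(0.0596)⁴/32 = 1.24×10^-6 m⁴; J_BC = π(0.0520)⁴/32 = 7.18×10^-7 m⁴.
θ = (T/G)·Σ L_i/J_i = (583.0/36.4×10⁹)·(0.933/1.24×10^-6 + 0.302/7.18×10^-7) = 0.01880 rad.

18.8 mrad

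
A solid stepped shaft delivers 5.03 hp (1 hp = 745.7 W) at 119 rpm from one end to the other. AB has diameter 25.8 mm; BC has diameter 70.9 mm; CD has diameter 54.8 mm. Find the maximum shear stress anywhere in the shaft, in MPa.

ω = 2π·119/60 = 12.46 rad/s, so T = P/ω = 5.03×745.7 / 12.46 = 301.0 N·m.
Under the same torque, τ_max = 16T/(πd³) is largest where d is smallest — segment AB (d = 25.8 mm).
τ_max = 16·301.0/(π·(0.0258)³) = 8.926×10^7 Pa.

89.3 MPa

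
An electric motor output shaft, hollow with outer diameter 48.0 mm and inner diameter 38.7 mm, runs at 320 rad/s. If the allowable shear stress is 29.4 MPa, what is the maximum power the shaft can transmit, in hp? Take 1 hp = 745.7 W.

J = π(d_o⁴ − d_i⁴)/32 = π(0.0480⁴ − 0.0387⁴)/32 = 3.009×10^-7 m⁴.
T_max = τ_allow·J/r = 2.94×10^7 × 3.009×10^-7 / 0.0240 = 368.7 N·m.
ω = 320 rad/s, so P_max = T_max·ω = 1.180×10^5 W.

158 hp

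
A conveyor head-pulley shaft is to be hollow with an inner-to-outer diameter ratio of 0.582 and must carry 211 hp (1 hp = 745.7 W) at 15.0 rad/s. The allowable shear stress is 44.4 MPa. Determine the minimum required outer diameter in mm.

111 mm

ω = 15.0 rad/s, so T = P/ω = 211×745.7 / 15.00 = 10490 N·m.
For a hollow shaft with d_i/d_o = 0.582: τ_max = 16T/(π d_o³ (1−k⁴)), so d_o = [16T/(π τ_allow (1−k⁴))]^(1/3) = [16·10490/(π·4.44×10^7·0.8853)]^(1/3) = 0.1108 m.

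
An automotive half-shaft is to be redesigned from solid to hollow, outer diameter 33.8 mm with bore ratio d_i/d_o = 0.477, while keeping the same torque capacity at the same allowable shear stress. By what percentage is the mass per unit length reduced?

Equal τ_max and T ⇒ the solid shaft needs d_s³ = d_o³(1−k⁴), so d_s = 33.8·(1−0.477⁴)^(1/3) = 33.21 mm.
Area ratio A_h/A_s = d_o²(1−k²)/d_s² = (1−k²)/(1−k⁴)^(2/3) = 0.8003.
Mass saving = 1 − 0.8003 = 20.0 %.

20.0 %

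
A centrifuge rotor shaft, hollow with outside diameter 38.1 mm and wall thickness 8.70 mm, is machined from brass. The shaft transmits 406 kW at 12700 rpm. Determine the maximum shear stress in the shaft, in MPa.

30.8 MPa

ω = 2π·12700/60 = 1330 rad/s, so T = P/ω = 406×10³ / 1330 = 305.3 N·m.
J = π(d_o⁴ − d_i⁴)/32 = π(0.0381⁴ − 0.0207⁴)/32 = 1.888×10^-7 m⁴.
τ_max = T·r/J = 305.3 × 0.0191 / 1.888×10^-7 = 3.080×10^7 Pa.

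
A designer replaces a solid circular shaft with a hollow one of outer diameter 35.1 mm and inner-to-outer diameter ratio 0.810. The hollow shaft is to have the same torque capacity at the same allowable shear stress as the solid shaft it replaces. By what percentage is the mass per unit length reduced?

Equal τ_max and T ⇒ the solid shaft needs d_s³ = d_o³(1−k⁴), so d_s = 35.1·(1−0.810⁴)^(1/3) = 29.09 mm.
Area ratio A_h/A_s = d_o²(1−k²)/d_s² = (1−k²)/(1−k⁴)^(2/3) = 0.5005.
Mass saving = 1 − 0.5005 = 49.9 %.

49.9 %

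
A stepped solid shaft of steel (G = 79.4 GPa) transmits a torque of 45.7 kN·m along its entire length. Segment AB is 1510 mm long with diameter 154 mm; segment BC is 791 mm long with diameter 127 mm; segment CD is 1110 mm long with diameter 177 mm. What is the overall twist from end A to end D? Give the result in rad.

J_AB = π(0.154)⁴/32 = 5.52×10^-5 m⁴; J_BC = π(0.127)⁴/32 = 2.55×10^-5 m⁴; J_CD = π(0.177)⁴/32 = 9.64×10^-5 m⁴.
θ = (T/G)·Σ L_i/J_i = (45700/79.4×10⁹)·(1.51/5.52×10^-5 + 0.791/2.55×10^-5 + 1.11/9.64×10^-5) = 0.04020 rad.

0.0402 rad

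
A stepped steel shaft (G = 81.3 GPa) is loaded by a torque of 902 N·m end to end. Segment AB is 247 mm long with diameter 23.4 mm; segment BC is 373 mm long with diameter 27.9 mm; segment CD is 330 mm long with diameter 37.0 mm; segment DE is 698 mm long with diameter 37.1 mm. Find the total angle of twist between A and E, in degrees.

12.8°

J_AB = π(0.0234)⁴/32 = 2.94×10^-8 m⁴; J_BC = π(0.0279)⁴/32 = 5.95×10^-8 m⁴; J_CD = π(0.0370)⁴/32 = 1.84×10^-7 m⁴; J_DE = π(0.0371)⁴/32 = 1.86×10^-7 m⁴.
θ = (T/G)·Σ L_i/J_i = (902.0/81.3×10⁹)·(0.247/2.94×10^-8 + 0.373/5.95×10^-8 + 0.330/1.84×10^-7 + 0.698/1.86×10^-7) = 0.2242 rad.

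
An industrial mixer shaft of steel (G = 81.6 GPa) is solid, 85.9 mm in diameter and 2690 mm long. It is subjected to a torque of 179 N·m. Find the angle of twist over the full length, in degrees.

J = πd⁴/32 = π(0.0859)⁴/32 = 5.345×10^-6 m⁴.
θ = T·L/(G·J) = 179.0 × 2.69 / (81.6×10⁹ × 5.345×10^-6) = 1.104×10^-3 rad.

0.0633°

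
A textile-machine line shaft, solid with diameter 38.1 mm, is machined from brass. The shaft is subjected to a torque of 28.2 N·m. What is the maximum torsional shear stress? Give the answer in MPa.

2.60 MPa

J = πd⁴/32 = π(0.0381)⁴/32 = 2.069×10^-7 m⁴.
τ_max = T·r/J = 28.20 × 0.0191 / 2.069×10^-7 = 2.597×10^6 Pa.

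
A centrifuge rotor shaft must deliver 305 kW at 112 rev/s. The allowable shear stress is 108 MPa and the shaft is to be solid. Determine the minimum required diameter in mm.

27.3 mm

ω = 2π·112 = 703.7 rad/s, so T = P/ω = 305×10³ / 703.7 = 433.4 N·m.
For a solid shaft τ_max = 16T/(πd³), so d = (16T/(π τ_allow))^(1/3) = (16·433.4/(π·1.08×10^8))^(1/3) = 0.02734 m.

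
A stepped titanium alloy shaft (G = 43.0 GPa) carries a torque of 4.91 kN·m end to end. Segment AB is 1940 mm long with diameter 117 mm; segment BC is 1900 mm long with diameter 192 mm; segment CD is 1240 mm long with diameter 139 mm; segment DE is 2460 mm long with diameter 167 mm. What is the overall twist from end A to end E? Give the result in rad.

J_AB = π(0.117)⁴/32 = 1.84×10^-5 m⁴; J_BC = π(0.192)⁴/32 = 1.33×10^-4 m⁴; J_CD = π(0.139)⁴/32 = 3.66×10^-5 m⁴; J_DE = π(0.167)⁴/32 = 7.64×10^-5 m⁴.
θ = (T/G)·Σ L_i/J_i = (4910/43.0×10⁹)·(1.94/1.84×10^-5 + 1.90/1.33×10^-4 + 1.24/3.66×10^-5 + 2.46/7.64×10^-5) = 0.02121 rad.

0.0212 rad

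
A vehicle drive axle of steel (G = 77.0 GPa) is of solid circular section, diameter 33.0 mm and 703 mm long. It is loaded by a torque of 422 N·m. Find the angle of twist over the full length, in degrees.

J = πd⁴/32 = π(0.0330)⁴/32 = 1.164×10^-7 m⁴.
θ = T·L/(G·J) = 422.0 × 0.703 / (77.0×10⁹ × 1.164×10^-7) = 0.03309 rad.

1.90°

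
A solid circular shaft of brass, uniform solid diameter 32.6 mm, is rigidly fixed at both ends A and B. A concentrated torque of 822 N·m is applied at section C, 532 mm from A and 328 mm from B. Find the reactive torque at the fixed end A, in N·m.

314 N·m

With uniform GJ and both ends fixed, compatibility θ_AC = θ_CB gives T_A·a = T_B·b, together with T_A + T_B = T₀.
T_A = T₀·b/(a+b) = 822.0·328/860.0 = 313.5 N·m; T_B = 508.5 N·m.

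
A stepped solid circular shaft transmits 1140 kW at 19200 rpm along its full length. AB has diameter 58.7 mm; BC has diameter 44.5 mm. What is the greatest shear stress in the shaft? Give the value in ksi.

ω = 2π·19200/60 = 2011 rad/s, so T = P/ω = 1140×10³ / 2011 = 567.0 N·m.
Under the same torque, τ_max = 16T/(πd³) is largest where d is smallest — segment BC (d = 44.5 mm).
τ_max = 16·567.0/(π·(0.0445)³) = 3.277×10^7 Pa.

4.75 ksi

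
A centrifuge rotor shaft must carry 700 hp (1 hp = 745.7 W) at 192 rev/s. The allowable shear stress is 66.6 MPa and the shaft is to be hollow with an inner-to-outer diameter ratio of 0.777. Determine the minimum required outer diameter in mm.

37.3 mm

ω = 2π·192 = 1206 rad/s, so T = P/ω = 700×745.7 / 1206 = 432.7 N·m.
For a hollow shaft with d_i/d_o = 0.777: τ_max = 16T/(π d_o³ (1−k⁴)), so d_o = [16T/(π τ_allow (1−k⁴))]^(1/3) = [16·432.7/(π·6.66×10^7·0.6355)]^(1/3) = 0.03734 m.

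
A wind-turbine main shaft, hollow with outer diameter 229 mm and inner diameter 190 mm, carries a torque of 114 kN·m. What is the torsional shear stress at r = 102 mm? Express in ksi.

J = π(d_o⁴ − d_i⁴)/32 = π(0.229⁴ − 0.190⁴)/32 = 1.420×10^-4 m⁴.
Shear stress varies linearly with radius: τ = T·r/J = 114000 × 0.102 / 1.420×10^-4 = 8.186×10^7 Pa.

11.9 ksi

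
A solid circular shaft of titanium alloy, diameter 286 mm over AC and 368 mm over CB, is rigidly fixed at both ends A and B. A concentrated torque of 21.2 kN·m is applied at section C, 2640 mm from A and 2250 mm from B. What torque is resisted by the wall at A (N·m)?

Compatibility: T_A·a/J_AC = T_B·b/J_CB with T_A + T_B = T₀.
J_AC = 6.57×10^-4 m⁴, J_CB = 1.80×10^-3 m⁴, so T_A = T₀·(J_AC/a)/((J_AC/a)+(J_CB/b)) = 5028 N·m, T_B = 16170 N·m.

5030 N·m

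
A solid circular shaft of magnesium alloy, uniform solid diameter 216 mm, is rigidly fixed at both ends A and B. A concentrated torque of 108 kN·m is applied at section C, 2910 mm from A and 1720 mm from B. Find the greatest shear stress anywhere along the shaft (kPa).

With uniform GJ and both ends fixed, compatibility θ_AC = θ_CB gives T_A·a = T_B·b, together with T_A + T_B = T₀.
T_A = T₀·b/(a+b) = 108000·1720/4630 = 40120 N·m; T_B = 67880 N·m.
τ in each portion: τ_AC = 2.03×10^7 Pa, τ_CB = 3.43×10^7 Pa; maximum is in CB.
τ_max = T_CB·r/J = 67880·0.108/2.14×10^-4 = 3.430×10^7 Pa.

34300 kPa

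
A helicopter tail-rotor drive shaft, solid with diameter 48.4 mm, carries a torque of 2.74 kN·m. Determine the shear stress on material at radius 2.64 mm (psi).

1950 psi

J = πd⁴/32 = π(0.0484)⁴/32 = 5.387×10^-7 m⁴.
Shear stress varies linearly with radius: τ = T·r/J = 2740 × 0.00264 / 5.387×10^-7 = 1.343×10^7 Pa.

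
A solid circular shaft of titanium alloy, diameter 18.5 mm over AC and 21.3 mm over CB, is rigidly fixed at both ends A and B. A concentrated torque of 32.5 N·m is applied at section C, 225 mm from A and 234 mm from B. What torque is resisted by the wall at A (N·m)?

12.1 N·m

Compatibility: T_A·a/J_AC = T_B·b/J_CB with T_A + T_B = T₀.
J_AC = 1.15×10^-8 m⁴, J_CB = 2.02×10^-8 m⁴, so T_A = T₀·(J_AC/a)/((J_AC/a)+(J_CB/b)) = 12.08 N·m, T_B = 20.42 N·m.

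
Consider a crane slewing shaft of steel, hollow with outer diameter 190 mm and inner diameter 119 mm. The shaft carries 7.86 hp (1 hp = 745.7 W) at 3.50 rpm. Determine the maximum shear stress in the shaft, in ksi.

ω = 2π·3.50/60 = 0.3665 rad/s, so T = P/ω = 7.86×745.7 / 0.3665 = 15990 N·m.
J = π(d_o⁴ − d_i⁴)/32 = π(0.190⁴ − 0.119⁴)/32 = 1.083×10^-4 m⁴.
τ_max = T·r/J = 15990 × 0.0950 / 1.083×10^-4 = 1.403×10^7 Pa.

2.04 ksi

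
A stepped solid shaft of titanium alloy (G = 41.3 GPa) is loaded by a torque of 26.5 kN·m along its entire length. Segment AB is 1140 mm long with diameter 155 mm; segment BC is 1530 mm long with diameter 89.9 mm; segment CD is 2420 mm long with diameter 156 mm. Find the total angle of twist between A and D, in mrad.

193 mrad

J_AB = π(0.155)⁴/32 = 5.67×10^-5 m⁴; J_BC = π(0.0899)⁴/32 = 6.41×10^-6 m⁴; J_CD = π(0.156)⁴/32 = 5.81×10^-5 m⁴.
θ = (T/G)·Σ L_i/J_i = (26500/41.3×10⁹)·(1.14/5.67×10^-5 + 1.53/6.41×10^-6 + 2.42/5.81×10^-5) = 0.1927 rad.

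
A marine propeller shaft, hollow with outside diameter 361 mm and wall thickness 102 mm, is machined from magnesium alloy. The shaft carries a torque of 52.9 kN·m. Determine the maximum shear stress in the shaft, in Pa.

J = π(d_o⁴ − d_i⁴)/32 = π(0.361⁴ − 0.157⁴)/32 = 1.608×10^-3 m⁴.
τ_max = T·r/J = 52900 × 0.180 / 1.608×10^-3 = 5.939×10^6 Pa.

5.94e6 Pa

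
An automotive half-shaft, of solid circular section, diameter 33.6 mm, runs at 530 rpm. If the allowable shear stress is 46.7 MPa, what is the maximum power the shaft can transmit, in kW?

19.3 kW

J = πd⁴/32 = π(0.0336)⁴/32 = 1.251×10^-7 m⁴.
T_max = τ_allow·J/r = 4.67×10^7 × 1.251×10^-7 / 0.0168 = 347.8 N·m.
ω = 2π·530/60 = 55.50 rad/s, so P_max = T_max·ω = 1.930×10^4 W.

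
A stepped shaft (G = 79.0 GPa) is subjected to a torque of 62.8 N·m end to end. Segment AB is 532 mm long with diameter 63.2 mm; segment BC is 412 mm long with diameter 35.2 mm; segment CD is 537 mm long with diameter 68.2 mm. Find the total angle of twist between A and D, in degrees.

J_AB = π(0.0632)⁴/32 = 1.57×10^-6 m⁴; J_BC = π(0.0352)⁴/32 = 1.51×10^-7 m⁴; J_CD = π(0.0682)⁴/32 = 2.12×10^-6 m⁴.
θ = (T/G)·Σ L_i/J_i = (62.80/79.0×10⁹)·(0.532/1.57×10^-6 + 0.412/1.51×10^-7 + 0.537/2.12×10^-6) = 2.644×10^-3 rad.

0.151°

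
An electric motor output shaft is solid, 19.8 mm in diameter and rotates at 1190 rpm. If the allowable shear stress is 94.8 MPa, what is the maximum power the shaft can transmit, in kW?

J = πd⁴/32 = π(0.0198)⁴/32 = 1.509×10^-8 m⁴.
T_max = τ_allow·J/r = 9.48×10^7 × 1.509×10^-8 / 0.00990 = 144.5 N·m.
ω = 2π·1190/60 = 124.6 rad/s, so P_max = T_max·ω = 1.801×10^4 W.

18.0 kW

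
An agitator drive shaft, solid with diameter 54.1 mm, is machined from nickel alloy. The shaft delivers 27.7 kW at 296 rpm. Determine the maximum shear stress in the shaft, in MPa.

28.7 MPa

ω = 2π·296/60 = 31.00 rad/s, so T = P/ω = 27.7×10³ / 31.00 = 893.6 N·m.
J = πd⁴/32 = π(0.0541)⁴/32 = 8.410×10^-7 m⁴.
τ_max = T·r/J = 893.6 × 0.0271 / 8.410×10^-7 = 2.874×10^7 Pa.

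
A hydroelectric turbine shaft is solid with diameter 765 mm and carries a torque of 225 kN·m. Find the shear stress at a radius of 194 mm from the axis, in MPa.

1.30 MPa

J = πd⁴/32 = π(0.765)⁴/32 = 0.03362 m⁴.
Shear stress varies linearly with radius: τ = T·r/J = 225000 × 0.194 / 0.03362 = 1.298×10^6 Pa.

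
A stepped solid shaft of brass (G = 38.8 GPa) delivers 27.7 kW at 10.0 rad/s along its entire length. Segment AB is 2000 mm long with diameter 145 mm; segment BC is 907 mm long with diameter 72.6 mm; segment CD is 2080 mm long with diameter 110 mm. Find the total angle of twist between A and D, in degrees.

2.14°

ω = 10.0 rad/s, so T = P/ω = 27.7×10³ / 10.00 = 2770 N·m.
J_AB = π(0.145)⁴/32 = 4.34×10^-5 m⁴; J_BC = π(0.0726)⁴/32 = 2.73×10^-6 m⁴; J_CD = π(0.110)⁴/32 = 1.44×10^-5 m⁴.
θ = (T/G)·Σ L_i/J_i = (2770/38.8×10⁹)·(2.00/4.34×10^-5 + 0.907/2.73×10^-6 + 2.08/1.44×10^-5) = 0.03736 rad.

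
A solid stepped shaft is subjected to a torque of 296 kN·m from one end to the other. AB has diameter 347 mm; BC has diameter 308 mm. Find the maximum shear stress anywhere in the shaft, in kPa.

51600 kPa

Under the same torque, τ_max = 16T/(πd³) is largest where d is smallest — segment BC (d = 308 mm).
τ_max = 16·296000/(π·(0.308)³) = 5.160×10^7 Pa.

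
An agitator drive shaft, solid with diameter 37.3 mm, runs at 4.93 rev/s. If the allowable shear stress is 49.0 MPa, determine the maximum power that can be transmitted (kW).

J = πd⁴/32 = π(0.0373)⁴/32 = 1.900×10^-7 m⁴.
T_max = τ_allow·J/r = 4.90×10^7 × 1.900×10^-7 / 0.0186 = 499.3 N·m.
ω = 2π·4.93 = 30.98 rad/s, so P_max = T_max·ω = 1.547×10^4 W.

15.5 kW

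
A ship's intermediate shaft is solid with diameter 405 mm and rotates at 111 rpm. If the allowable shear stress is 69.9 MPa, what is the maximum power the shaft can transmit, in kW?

10600 kW

J = πd⁴/32 = π(0.405)⁴/32 = 2.641×10^-3 m⁴.
T_max = τ_allow·J/r = 6.99×10^7 × 2.641×10^-3 / 0.203 = 911700 N·m.
ω = 2π·111/60 = 11.62 rad/s, so P_max = T_max·ω = 1.060×10^7 W.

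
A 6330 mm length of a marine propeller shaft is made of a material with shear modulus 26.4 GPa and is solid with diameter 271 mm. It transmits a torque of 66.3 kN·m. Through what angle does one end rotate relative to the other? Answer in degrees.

1.72°

J = πd⁴/32 = π(0.271)⁴/32 = 5.295×10^-4 m⁴.
θ = T·L/(G·J) = 66300 × 6.33 / (26.4×10⁹ × 5.295×10^-4) = 0.03002 rad.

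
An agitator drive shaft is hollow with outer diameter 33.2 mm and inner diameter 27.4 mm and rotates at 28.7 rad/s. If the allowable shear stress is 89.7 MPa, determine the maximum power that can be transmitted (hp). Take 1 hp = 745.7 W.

13.3 hp

J = π(d_o⁴ − d_i⁴)/32 = π(0.0332⁴ − 0.0274⁴)/32 = 6.394×10^-8 m⁴.
T_max = τ_allow·J/r = 8.97×10^7 × 6.394×10^-8 / 0.0166 = 345.5 N·m.
ω = 28.7 rad/s, so P_max = T_max·ω = 9916 W.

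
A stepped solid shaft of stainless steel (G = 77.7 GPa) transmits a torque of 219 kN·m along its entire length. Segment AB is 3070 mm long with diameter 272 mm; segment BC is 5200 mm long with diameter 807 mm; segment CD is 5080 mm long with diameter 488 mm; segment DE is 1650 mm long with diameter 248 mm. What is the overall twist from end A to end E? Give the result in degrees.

J_AB = π(0.272)⁴/32 = 5.37×10^-4 m⁴; J_BC = π(0.807)⁴/32 = 0.0416 m⁴; J_CD = π(0.488)⁴/32 = 5.57×10^-3 m⁴; J_DE = π(0.248)⁴/32 = 3.71×10^-4 m⁴.
θ = (T/G)·Σ L_i/J_i = (219000/77.7×10⁹)·(3.07/5.37×10^-4 + 5.20/0.0416 + 5.08/5.57×10^-3 + 1.65/3.71×10^-4) = 0.03155 rad.

1.81°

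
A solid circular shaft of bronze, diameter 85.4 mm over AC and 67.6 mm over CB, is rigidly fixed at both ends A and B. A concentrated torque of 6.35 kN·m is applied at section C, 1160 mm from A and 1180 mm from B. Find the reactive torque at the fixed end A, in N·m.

Compatibility: T_A·a/J_AC = T_B·b/J_CB with T_A + T_B = T₀.
J_AC = 5.22×10^-6 m⁴, J_CB = 2.05×10^-6 m⁴, so T_A = T₀·(J_AC/a)/((J_AC/a)+(J_CB/b)) = 4582 N·m, T_B = 1768 N·m.

4580 N·m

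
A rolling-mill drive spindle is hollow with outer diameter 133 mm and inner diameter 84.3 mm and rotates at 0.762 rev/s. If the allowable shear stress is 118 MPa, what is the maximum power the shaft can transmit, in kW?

J = π(d_o⁴ − d_i⁴)/32 = π(0.133⁴ − 0.0843⁴)/32 = 2.576×10^-5 m⁴.
T_max = τ_allow·J/r = 1.18×10^8 × 2.576×10^-5 / 0.0665 = 45710 N·m.
ω = 2π·0.762 = 4.788 rad/s, so P_max = T_max·ω = 2.189×10^5 W.

219 kW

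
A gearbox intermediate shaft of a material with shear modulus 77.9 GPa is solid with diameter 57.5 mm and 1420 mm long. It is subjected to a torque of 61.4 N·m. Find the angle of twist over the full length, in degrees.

0.0598°

J = πd⁴/32 = π(0.0575)⁴/32 = 1.073×10^-6 m⁴.
θ = T·L/(G·J) = 61.40 × 1.42 / (77.9×10⁹ × 1.073×10^-6) = 1.043×10^-3 rad.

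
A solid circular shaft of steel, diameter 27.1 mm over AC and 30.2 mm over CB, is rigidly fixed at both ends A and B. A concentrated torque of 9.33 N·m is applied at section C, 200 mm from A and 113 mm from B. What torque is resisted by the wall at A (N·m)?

2.50 N·m

Compatibility: T_A·a/J_AC = T_B·b/J_CB with T_A + T_B = T₀.
J_AC = 5.30×10^-8 m⁴, J_CB = 8.17×10^-8 m⁴, so T_A = T₀·(J_AC/a)/((J_AC/a)+(J_CB/b)) = 2.502 N·m, T_B = 6.828 N·m.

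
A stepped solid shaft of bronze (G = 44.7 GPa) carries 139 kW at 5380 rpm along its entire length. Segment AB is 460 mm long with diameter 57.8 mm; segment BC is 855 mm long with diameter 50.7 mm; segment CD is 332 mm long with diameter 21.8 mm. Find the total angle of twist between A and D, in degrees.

ω = 2π·5380/60 = 563.4 rad/s, so T = P/ω = 139×10³ / 563.4 = 246.7 N·m.
J_AB = π(0.0578)⁴/32 = 1.10×10^-6 m⁴; J_BC = π(0.0507)⁴/32 = 6.49×10^-7 m⁴; J_CD = π(0.0218)⁴/32 = 2.22×10^-8 m⁴.
θ = (T/G)·Σ L_i/J_i = (246.7/44.7×10⁹)·(0.460/1.10×10^-6 + 0.855/6.49×10^-7 + 0.332/2.22×10^-8) = 0.09224 rad.

5.28°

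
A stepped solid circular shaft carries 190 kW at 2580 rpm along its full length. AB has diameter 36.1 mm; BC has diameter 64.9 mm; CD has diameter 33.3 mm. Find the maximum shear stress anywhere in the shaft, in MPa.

ω = 2π·2580/60 = 270.2 rad/s, so T = P/ω = 190×10³ / 270.2 = 703.2 N·m.
Under the same torque, τ_max = 16T/(πd³) is largest where d is smallest — segment CD (d = 33.3 mm).
τ_max = 16·703.2/(π·(0.0333)³) = 9.699×10^7 Pa.

97.0 MPa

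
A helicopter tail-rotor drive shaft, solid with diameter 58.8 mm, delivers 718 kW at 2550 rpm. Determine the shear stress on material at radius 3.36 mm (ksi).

1.12 ksi

ω = 2π·2550/60 = 267.0 rad/s, so T = P/ω = 718×10³ / 267.0 = 2689 N·m.
J = πd⁴/32 = π(0.0588)⁴/32 = 1.174×10^-6 m⁴.
Shear stress varies linearly with radius: τ = T·r/J = 2689 × 0.00336 / 1.174×10^-6 = 7.698×10^6 Pa.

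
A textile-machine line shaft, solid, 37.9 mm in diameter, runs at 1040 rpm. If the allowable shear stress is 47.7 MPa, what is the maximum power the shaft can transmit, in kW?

J = πd⁴/32 = π(0.0379)⁴/32 = 2.026×10^-7 m⁴.
T_max = τ_allow·J/r = 4.77×10^7 × 2.026×10^-7 / 0.0189 = 509.9 N·m.
ω = 2π·1040/60 = 108.9 rad/s, so P_max = T_max·ω = 5.553×10^4 W.

55.5 kW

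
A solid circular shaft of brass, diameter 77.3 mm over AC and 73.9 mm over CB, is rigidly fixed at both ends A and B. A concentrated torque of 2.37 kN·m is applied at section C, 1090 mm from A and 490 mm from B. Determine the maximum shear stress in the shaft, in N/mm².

19.4 N/mm²

Compatibility: T_A·a/J_AC = T_B·b/J_CB with T_A + T_B = T₀.
J_AC = 3.51×10^-6 m⁴, J_CB = 2.93×10^-6 m⁴, so T_A = T₀·(J_AC/a)/((J_AC/a)+(J_CB/b)) = 829.2 N·m, T_B = 1541 N·m.
τ in each portion: τ_AC = 9.14×10^6 Pa, τ_CB = 1.94×10^7 Pa; maximum is in CB.
τ_max = T_CB·r/J = 1541·0.0370/2.93×10^-6 = 1.944×10^7 Pa.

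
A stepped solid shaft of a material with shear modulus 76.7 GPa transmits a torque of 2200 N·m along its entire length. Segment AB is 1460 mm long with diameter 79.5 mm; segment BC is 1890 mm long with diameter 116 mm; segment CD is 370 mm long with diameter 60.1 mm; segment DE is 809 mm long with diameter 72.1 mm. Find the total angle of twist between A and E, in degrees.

1.76°

J_AB = π(0.0795)⁴/32 = 3.92×10^-6 m⁴; J_BC = π(0.116)⁴/32 = 1.78×10^-5 m⁴; J_CD = π(0.0601)⁴/32 = 1.28×10^-6 m⁴; J_DE = π(0.0721)⁴/32 = 2.65×10^-6 m⁴.
θ = (T/G)·Σ L_i/J_i = (2200/76.7×10⁹)·(1.46/3.92×10^-6 + 1.89/1.78×10^-5 + 0.370/1.28×10^-6 + 0.809/2.65×10^-6) = 0.03076 rad.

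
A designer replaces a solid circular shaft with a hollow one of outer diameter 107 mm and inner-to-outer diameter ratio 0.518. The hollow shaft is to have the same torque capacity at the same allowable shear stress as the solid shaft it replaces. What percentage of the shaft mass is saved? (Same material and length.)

23.1 %

Equal τ_max and T ⇒ the solid shaft needs d_s³ = d_o³(1−k⁴), so d_s = 107·(1−0.518⁴)^(1/3) = 104.4 mm.
Area ratio A_h/A_s = d_o²(1−k²)/d_s² = (1−k²)/(1−k⁴)^(2/3) = 0.7690.
Mass saving = 1 − 0.7690 = 23.1 %.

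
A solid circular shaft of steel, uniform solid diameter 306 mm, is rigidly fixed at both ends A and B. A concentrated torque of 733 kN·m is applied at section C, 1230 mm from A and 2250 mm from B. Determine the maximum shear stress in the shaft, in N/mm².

84.2 N/mm²

With uniform GJ and both ends fixed, compatibility θ_AC = θ_CB gives T_A·a = T_B·b, together with T_A + T_B = T₀.
T_A = T₀·b/(a+b) = 733000·2250/3480 = 473900 N·m; T_B = 259100 N·m.
τ in each portion: τ_AC = 8.42×10^7 Pa, τ_CB = 4.61×10^7 Pa; maximum is in AC.
τ_max = T_AC·r/J = 473900·0.153/8.61×10^-4 = 8.424×10^7 Pa.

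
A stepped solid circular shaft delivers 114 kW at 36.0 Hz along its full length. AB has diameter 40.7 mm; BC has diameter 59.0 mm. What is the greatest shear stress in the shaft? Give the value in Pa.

3.81e7 Pa

ω = 2π·36.0 = 226.2 rad/s, so T = P/ω = 114×10³ / 226.2 = 504.0 N·m.
Under the same torque, τ_max = 16T/(πd³) is largest where d is smallest — segment AB (d = 40.7 mm).
τ_max = 16·504.0/(π·(0.0407)³) = 3.807×10^7 Pa.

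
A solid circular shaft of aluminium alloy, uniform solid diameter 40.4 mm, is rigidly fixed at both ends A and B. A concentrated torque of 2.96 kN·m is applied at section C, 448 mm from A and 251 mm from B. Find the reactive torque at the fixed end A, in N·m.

1060 N·m

With uniform GJ and both ends fixed, compatibility θ_AC = θ_CB gives T_A·a = T_B·b, together with T_A + T_B = T₀.
T_A = T₀·b/(a+b) = 2960·251/699.0 = 1063 N·m; T_B = 1897 N·m.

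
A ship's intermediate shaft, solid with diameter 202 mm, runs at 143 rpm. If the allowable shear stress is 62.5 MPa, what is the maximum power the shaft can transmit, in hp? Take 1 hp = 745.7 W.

2030 hp

J = πd⁴/32 = π(0.202)⁴/32 = 1.635×10^-4 m⁴.
T_max = τ_allow·J/r = 6.25×10^7 × 1.635×10^-4 / 0.101 = 101100 N·m.
ω = 2π·143/60 = 14.97 rad/s, so P_max = T_max·ω = 1.515×10^6 W.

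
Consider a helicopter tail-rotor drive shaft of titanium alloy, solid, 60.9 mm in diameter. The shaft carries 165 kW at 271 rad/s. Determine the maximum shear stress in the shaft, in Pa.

1.37e7 Pa

ω = 271 rad/s, so T = P/ω = 165×10³ / 271.0 = 608.9 N·m.
J = πd⁴/32 = π(0.0609)⁴/32 = 1.350×10^-6 m⁴.
τ_max = T·r/J = 608.9 × 0.0304 / 1.350×10^-6 = 1.373×10^7 Pa.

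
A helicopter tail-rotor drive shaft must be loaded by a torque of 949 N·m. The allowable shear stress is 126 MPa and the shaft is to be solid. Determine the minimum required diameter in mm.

33.7 mm

For a solid shaft τ_max = 16T/(πd³), so d = (16T/(π τ_allow))^(1/3) = (16·949.0/(π·1.26×10^8))^(1/3) = 0.03373 m.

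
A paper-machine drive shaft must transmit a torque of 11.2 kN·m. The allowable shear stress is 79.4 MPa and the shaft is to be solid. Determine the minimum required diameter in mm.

89.6 mm

For a solid shaft τ_max = 16T/(πd³), so d = (16T/(π τ_allow))^(1/3) = (16·11200/(π·7.94×10^7))^(1/3) = 0.08956 m.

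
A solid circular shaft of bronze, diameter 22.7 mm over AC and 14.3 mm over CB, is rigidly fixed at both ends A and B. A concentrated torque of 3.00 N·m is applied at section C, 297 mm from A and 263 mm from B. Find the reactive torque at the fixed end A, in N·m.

2.55 N·m

Compatibility: T_A·a/J_AC = T_B·b/J_CB with T_A + T_B = T₀.
J_AC = 2.61×10^-8 m⁴, J_CB = 4.11×10^-9 m⁴, so T_A = T₀·(J_AC/a)/((J_AC/a)+(J_CB/b)) = 2.547 N·m, T_B = 0.4530 N·m.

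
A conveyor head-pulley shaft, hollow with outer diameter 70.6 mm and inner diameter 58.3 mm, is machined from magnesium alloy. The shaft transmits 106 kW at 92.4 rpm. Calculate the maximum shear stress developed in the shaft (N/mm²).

296 N/mm²

ω = 2π·92.4/60 = 9.676 rad/s, so T = P/ω = 106×10³ / 9.676 = 10950 N·m.
J = π(d_o⁴ − d_i⁴)/32 = π(0.0706⁴ − 0.0583⁴)/32 = 1.305×10^-6 m⁴.
τ_max = T·r/J = 10950 × 0.0353 / 1.305×10^-6 = 2.964×10^8 Pa.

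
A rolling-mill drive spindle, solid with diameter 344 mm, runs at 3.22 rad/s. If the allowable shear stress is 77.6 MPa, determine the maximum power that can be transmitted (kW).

2000 kW

J = πd⁴/32 = π(0.344)⁴/32 = 1.375×10^-3 m⁴.
T_max = τ_allow·J/r = 7.76×10^7 × 1.375×10^-3 / 0.172 = 620300 N·m.
ω = 3.22 rad/s, so P_max = T_max·ω = 1.997×10^6 W.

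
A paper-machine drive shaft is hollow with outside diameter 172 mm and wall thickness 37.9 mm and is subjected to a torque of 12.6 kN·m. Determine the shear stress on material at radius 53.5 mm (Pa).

8.70e6 Pa

J = π(d_o⁴ − d_i⁴)/32 = π(0.172⁴ − 0.0962⁴)/32 = 7.752×10^-5 m⁴.
Shear stress varies linearly with radius: τ = T·r/J = 12600 × 0.0535 / 7.752×10^-5 = 8.696×10^6 Pa.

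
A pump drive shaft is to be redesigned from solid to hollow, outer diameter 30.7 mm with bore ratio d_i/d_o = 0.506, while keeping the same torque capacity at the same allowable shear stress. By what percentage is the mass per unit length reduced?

Equal τ_max and T ⇒ the solid shaft needs d_s³ = d_o³(1−k⁴), so d_s = 30.7·(1−0.506⁴)^(1/3) = 30.01 mm.
Area ratio A_h/A_s = d_o²(1−k²)/d_s² = (1−k²)/(1−k⁴)^(2/3) = 0.7784.
Mass saving = 1 − 0.7784 = 22.2 %.

22.2 %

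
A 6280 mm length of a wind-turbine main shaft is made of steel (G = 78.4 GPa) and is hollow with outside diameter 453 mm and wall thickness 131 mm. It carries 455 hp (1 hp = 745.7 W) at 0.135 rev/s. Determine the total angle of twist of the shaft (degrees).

0.459°

ω = 2π·0.135 = 0.8482 rad/s, so T = P/ω = 455×745.7 / 0.8482 = 400000 N·m.
J = π(d_o⁴ − d_i⁴)/32 = π(0.453⁴ − 0.191⁴)/32 = 4.004×10^-3 m⁴.
θ = T·L/(G·J) = 400000 × 6.28 / (78.4×10⁹ × 4.004×10^-3) = 8.003×10^-3 rad.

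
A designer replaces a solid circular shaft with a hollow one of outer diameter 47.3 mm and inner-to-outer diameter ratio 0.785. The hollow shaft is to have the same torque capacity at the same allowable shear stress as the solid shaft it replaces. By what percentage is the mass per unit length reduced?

Equal τ_max and T ⇒ the solid shaft needs d_s³ = d_o³(1−k⁴), so d_s = 47.3·(1−0.785⁴)^(1/3) = 40.34 mm.
Area ratio A_h/A_s = d_o²(1−k²)/d_s² = (1−k²)/(1−k⁴)^(2/3) = 0.5277.
Mass saving = 1 − 0.5277 = 47.2 %.

47.2 %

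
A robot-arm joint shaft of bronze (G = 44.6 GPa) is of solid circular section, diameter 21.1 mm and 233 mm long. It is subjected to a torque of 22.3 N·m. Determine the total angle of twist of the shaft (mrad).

5.99 mrad

J = πd⁴/32 = π(0.0211)⁴/32 = 1.946×10^-8 m⁴.
θ = T·L/(G·J) = 22.30 × 0.233 / (44.6×10⁹ × 1.946×10^-8) = 5.987×10^-3 rad.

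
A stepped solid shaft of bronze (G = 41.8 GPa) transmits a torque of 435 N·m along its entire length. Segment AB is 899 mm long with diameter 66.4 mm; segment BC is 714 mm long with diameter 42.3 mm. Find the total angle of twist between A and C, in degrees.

J_AB = π(0.0664)⁴/32 = 1.91×10^-6 m⁴; J_BC = π(0.0423)⁴/32 = 3.14×10^-7 m⁴.
θ = (T/G)·Σ L_i/J_i = (435.0/41.8×10⁹)·(0.899/1.91×10^-6 + 0.714/3.14×10^-7) = 0.02854 rad.

1.64°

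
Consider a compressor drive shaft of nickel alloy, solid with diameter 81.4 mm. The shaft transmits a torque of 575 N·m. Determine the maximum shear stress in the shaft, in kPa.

J = πd⁴/32 = π(0.0814)⁴/32 = 4.310×10^-6 m⁴.
τ_max = T·r/J = 575.0 × 0.0407 / 4.310×10^-6 = 5.430×10^6 Pa.

5430 kPa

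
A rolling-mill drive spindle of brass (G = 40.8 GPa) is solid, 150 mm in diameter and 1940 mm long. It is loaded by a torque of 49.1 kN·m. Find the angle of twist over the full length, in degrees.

J = πd⁴/32 = π(0.150)⁴/32 = 4.970×10^-5 m⁴.
θ = T·L/(G·J) = 49100 × 1.94 / (40.8×10⁹ × 4.970×10^-5) = 0.04697 rad.

2.69°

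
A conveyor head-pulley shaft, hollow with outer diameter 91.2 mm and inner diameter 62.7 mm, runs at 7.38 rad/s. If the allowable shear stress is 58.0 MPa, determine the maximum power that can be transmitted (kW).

J = π(d_o⁴ − d_i⁴)/32 = π(0.0912⁴ − 0.0627⁴)/32 = 5.274×10^-6 m⁴.
T_max = τ_allow·J/r = 5.80×10^7 × 5.274×10^-6 / 0.0456 = 6709 N·m.
ω = 7.38 rad/s, so P_max = T_max·ω = 4.951×10^4 W.

49.5 kW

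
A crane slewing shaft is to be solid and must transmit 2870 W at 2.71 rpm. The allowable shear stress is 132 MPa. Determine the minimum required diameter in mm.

ω = 2π·2.71/60 = 0.2838 rad/s, so T = P/ω = 2870 / 0.2838 = 10110 N·m.
For a solid shaft τ_max = 16T/(πd³), so d = (16T/(π τ_allow))^(1/3) = (16·10110/(π·1.32×10^8))^(1/3) = 0.07307 m.

73.1 mm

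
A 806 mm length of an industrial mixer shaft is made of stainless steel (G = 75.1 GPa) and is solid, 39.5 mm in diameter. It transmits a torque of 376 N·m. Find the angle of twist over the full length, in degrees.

J = πd⁴/32 = π(0.0395)⁴/32 = 2.390×10^-7 m⁴.
θ = T·L/(G·J) = 376.0 × 0.806 / (75.1×10⁹ × 2.390×10^-7) = 0.01688 rad.

0.967°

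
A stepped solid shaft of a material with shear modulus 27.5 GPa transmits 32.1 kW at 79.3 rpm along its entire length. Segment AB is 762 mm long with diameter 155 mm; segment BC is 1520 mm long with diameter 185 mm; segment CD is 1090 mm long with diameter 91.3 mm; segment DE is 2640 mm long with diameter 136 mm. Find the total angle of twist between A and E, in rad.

0.0373 rad

ω = 2π·79.3/60 = 8.304 rad/s, so T = P/ω = 32.1×10³ / 8.304 = 3865 N·m.
J_AB = π(0.155)⁴/32 = 5.67×10^-5 m⁴; J_BC = π(0.185)⁴/32 = 1.15×10^-4 m⁴; J_CD = π(0.0913)⁴/32 = 6.82×10^-6 m⁴; J_DE = π(0.136)⁴/32 = 3.36×10^-5 m⁴.
θ = (T/G)·Σ L_i/J_i = (3865/27.5×10⁹)·(0.762/5.67×10^-5 + 1.52/1.15×10^-4 + 1.09/6.82×10^-6 + 2.64/3.36×10^-5) = 0.03726 rad.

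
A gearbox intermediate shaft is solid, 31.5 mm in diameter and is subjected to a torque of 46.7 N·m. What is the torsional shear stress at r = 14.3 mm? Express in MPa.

6.91 MPa

J = πd⁴/32 = π(0.0315)⁴/32 = 9.666×10^-8 m⁴.
Shear stress varies linearly with radius: τ = T·r/J = 46.70 × 0.0143 / 9.666×10^-8 = 6.909×10^6 Pa.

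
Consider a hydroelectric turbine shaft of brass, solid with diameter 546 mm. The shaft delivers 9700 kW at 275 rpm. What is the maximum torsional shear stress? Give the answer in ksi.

ω = 2π·275/60 = 28.80 rad/s, so T = P/ω = 9700×10³ / 28.80 = 336800 N·m.
J = πd⁴/32 = π(0.546)⁴/32 = 8.725×10^-3 m⁴.
τ_max = T·r/J = 336800 × 0.273 / 8.725×10^-3 = 1.054×10^7 Pa.

1.53 ksi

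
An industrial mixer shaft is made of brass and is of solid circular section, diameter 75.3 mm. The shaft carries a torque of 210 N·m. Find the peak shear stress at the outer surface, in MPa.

2.50 MPa

J = πd⁴/32 = π(0.0753)⁴/32 = 3.156×10^-6 m⁴.
τ_max = T·r/J = 210.0 × 0.0376 / 3.156×10^-6 = 2.505×10^6 Pa.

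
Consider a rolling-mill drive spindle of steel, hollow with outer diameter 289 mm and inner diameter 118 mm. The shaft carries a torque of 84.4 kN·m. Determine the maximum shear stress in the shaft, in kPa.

J = π(d_o⁴ − d_i⁴)/32 = π(0.289⁴ − 0.118⁴)/32 = 6.658×10^-4 m⁴.
τ_max = T·r/J = 84400 × 0.144 / 6.658×10^-4 = 1.832×10^7 Pa.

18300 kPa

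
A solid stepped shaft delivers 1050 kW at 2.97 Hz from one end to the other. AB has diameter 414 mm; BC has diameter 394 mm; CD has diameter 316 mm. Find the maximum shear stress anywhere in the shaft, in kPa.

ω = 2π·2.97 = 18.66 rad/s, so T = P/ω = 1050×10³ / 18.66 = 56270 N·m.
Under the same torque, τ_max = 16T/(πd³) is largest where d is smallest — segment CD (d = 316 mm).
τ_max = 16·56270/(π·(0.316)³) = 9.082×10^6 Pa.

9080 kPa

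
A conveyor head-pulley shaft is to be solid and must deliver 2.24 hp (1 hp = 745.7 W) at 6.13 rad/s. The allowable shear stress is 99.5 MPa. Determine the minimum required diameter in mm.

24.1 mm

ω = 6.13 rad/s, so T = P/ω = 2.24×745.7 / 6.130 = 272.5 N·m.
For a solid shaft τ_max = 16T/(πd³), so d = (16T/(π τ_allow))^(1/3) = (16·272.5/(π·9.95×10^7))^(1/3) = 0.02407 m.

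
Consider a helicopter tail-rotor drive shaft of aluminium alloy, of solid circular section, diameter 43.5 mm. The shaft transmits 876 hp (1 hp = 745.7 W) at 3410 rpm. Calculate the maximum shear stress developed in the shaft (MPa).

113 MPa

ω = 2π·3410/60 = 357.1 rad/s, so T = P/ω = 876×745.7 / 357.1 = 1829 N·m.
J = πd⁴/32 = π(0.0435)⁴/32 = 3.515×10^-7 m⁴.
τ_max = T·r/J = 1829 × 0.0217 / 3.515×10^-7 = 1.132×10^8 Pa.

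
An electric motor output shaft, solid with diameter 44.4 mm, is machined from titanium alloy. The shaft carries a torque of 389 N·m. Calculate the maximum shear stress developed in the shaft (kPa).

J = πd⁴/32 = π(0.0444)⁴/32 = 3.815×10^-7 m⁴.
τ_max = T·r/J = 389.0 × 0.0222 / 3.815×10^-7 = 2.263×10^7 Pa.

22600 kPa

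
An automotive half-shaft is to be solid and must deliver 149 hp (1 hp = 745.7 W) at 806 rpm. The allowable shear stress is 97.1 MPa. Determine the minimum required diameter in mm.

41.0 mm

ω = 2π·806/60 = 84.40 rad/s, so T = P/ω = 149×745.7 / 84.40 = 1316 N·m.
For a solid shaft τ_max = 16T/(πd³), so d = (16T/(π τ_allow))^(1/3) = (16·1316/(π·9.71×10^7))^(1/3) = 0.04102 m.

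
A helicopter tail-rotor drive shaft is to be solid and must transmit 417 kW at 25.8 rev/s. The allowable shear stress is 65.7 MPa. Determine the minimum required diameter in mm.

ω = 2π·25.8 = 162.1 rad/s, so T = P/ω = 417×10³ / 162.1 = 2572 N·m.
For a solid shaft τ_max = 16T/(πd³), so d = (16T/(π τ_allow))^(1/3) = (16·2572/(π·6.57×10^7))^(1/3) = 0.05842 m.

58.4 mm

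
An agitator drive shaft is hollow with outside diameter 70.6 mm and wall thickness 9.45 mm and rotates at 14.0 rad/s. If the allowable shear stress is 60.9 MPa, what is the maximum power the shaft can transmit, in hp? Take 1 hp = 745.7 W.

J = π(d_o⁴ − d_i⁴)/32 = π(0.0706⁴ − 0.0517⁴)/32 = 1.738×10^-6 m⁴.
T_max = τ_allow·J/r = 6.09×10^7 × 1.738×10^-6 / 0.0353 = 2998 N·m.
ω = 14.0 rad/s, so P_max = T_max·ω = 4.197×10^4 W.

56.3 hp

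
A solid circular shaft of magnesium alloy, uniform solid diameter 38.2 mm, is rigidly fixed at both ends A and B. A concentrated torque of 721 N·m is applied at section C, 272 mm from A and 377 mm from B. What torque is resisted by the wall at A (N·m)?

With uniform GJ and both ends fixed, compatibility θ_AC = θ_CB gives T_A·a = T_B·b, together with T_A + T_B = T₀.
T_A = T₀·b/(a+b) = 721.0·377/649.0 = 418.8 N·m; T_B = 302.2 N·m.

419 N·m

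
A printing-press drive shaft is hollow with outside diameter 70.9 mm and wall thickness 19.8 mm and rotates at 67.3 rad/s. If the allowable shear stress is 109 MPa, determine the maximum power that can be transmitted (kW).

494 kW

J = π(d_o⁴ − d_i⁴)/32 = π(0.0709⁴ − 0.0313⁴)/32 = 2.387×10^-6 m⁴.
T_max = τ_allow·J/r = 1.09×10^8 × 2.387×10^-6 / 0.0355 = 7338 N·m.
ω = 67.3 rad/s, so P_max = T_max·ω = 4.938×10^5 W.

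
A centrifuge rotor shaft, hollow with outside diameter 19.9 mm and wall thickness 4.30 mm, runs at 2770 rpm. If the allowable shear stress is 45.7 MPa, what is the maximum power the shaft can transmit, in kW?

J = π(d_o⁴ − d_i⁴)/32 = π(0.0199⁴ − 0.0113⁴)/32 = 1.380×10^-8 m⁴.
T_max = τ_allow·J/r = 4.57×10^7 × 1.380×10^-8 / 0.00995 = 63.36 N·m.
ω = 2π·2770/60 = 290.1 rad/s, so P_max = T_max·ω = 1.838×10^4 W.

18.4 kW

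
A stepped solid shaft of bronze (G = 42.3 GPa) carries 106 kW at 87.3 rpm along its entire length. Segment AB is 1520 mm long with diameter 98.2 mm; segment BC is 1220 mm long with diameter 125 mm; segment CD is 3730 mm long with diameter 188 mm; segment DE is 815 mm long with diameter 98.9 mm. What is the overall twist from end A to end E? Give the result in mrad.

91.7 mrad

ω = 2π·87.3/60 = 9.142 rad/s, so T = P/ω = 106×10³ / 9.142 = 11590 N·m.
J_AB = π(0.0982)⁴/32 = 9.13×10^-6 m⁴; J_BC = π(0.125)⁴/32 = 2.40×10^-5 m⁴; J_CD = π(0.188)⁴/32 = 1.23×10^-4 m⁴; J_DE = π(0.0989)⁴/32 = 9.39×10^-6 m⁴.
θ = (T/G)·Σ L_i/J_i = (11590/42.3×10⁹)·(1.52/9.13×10^-6 + 1.22/2.40×10^-5 + 3.73/1.23×10^-4 + 0.815/9.39×10^-6) = 0.09171 rad.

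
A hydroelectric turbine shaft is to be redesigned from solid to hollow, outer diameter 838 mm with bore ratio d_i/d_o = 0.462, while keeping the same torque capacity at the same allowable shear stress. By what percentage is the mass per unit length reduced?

Equal τ_max and T ⇒ the solid shaft needs d_s³ = d_o³(1−k⁴), so d_s = 838·(1−0.462⁴)^(1/3) = 825.1 mm.
Area ratio A_h/A_s = d_o²(1−k²)/d_s² = (1−k²)/(1−k⁴)^(2/3) = 0.8114.
Mass saving = 1 − 0.8114 = 18.9 %.

18.9 %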